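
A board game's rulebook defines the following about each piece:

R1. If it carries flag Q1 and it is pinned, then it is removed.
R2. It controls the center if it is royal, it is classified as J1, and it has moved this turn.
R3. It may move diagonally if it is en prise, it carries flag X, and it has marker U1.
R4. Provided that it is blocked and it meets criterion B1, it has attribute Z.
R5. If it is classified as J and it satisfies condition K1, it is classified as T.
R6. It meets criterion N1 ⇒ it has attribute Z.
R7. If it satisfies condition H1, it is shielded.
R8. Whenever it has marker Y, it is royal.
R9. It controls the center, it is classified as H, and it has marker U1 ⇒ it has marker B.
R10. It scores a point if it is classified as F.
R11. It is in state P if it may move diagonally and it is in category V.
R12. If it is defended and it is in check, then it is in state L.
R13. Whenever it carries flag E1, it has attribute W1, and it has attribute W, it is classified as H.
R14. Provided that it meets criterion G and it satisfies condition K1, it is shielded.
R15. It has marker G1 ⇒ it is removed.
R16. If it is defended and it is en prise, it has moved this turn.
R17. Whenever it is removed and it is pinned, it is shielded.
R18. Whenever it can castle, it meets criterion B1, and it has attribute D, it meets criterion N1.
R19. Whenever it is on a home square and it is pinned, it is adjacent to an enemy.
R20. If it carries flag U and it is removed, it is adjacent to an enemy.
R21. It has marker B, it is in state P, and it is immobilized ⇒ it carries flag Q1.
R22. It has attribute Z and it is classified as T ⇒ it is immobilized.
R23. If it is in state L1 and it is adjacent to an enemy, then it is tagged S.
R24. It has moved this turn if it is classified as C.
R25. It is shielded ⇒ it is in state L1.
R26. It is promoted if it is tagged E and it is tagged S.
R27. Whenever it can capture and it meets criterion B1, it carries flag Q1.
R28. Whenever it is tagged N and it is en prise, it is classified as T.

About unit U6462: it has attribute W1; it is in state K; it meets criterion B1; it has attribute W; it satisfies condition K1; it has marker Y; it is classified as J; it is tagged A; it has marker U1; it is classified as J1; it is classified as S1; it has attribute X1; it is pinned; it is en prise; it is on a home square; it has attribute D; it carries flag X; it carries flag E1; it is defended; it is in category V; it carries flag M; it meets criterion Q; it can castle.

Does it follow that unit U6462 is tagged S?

Yes

By R3 (it is en prise, it carries flag X, it has marker U1): it may move diagonally.
By R5 (it is classified as J, it satisfies condition K1): it is classified as T.
By R8 (it has marker Y): it is royal.
By R11 (it may move diagonally, it is in category V): it is in state P.
By R13 (it carries flag E1, it has attribute W1, it has attribute W): it is classified as H.
By R16 (it is defended, it is en prise): it has moved this turn.
By R18 (it can castle, it meets criterion B1, it has attribute D): it meets criterion N1.
By R19 (it is on a home square, it is pinned): it is adjacent to an enemy.
By R2 (it is royal, it is classified as J1, it has moved this turn): it controls the center.
By R6 (it meets criterion N1): it has attribute Z.
By R9 (it controls the center, it is classified as H, it has marker U1): it has marker B.
By R22 (it has attribute Z, it is classified as T): it is immobilized.
By R21 (it has marker B, it is in state P, it is immobilized): it carries flag Q1.
By R1 (it carries flag Q1, it is pinned): it is removed.
By R17 (it is removed, it is pinned): it is shielded.
By R25 (it is shielded): it is in state L1.
By R23 (it is in state L1, it is adjacent to an enemy): it is tagged S.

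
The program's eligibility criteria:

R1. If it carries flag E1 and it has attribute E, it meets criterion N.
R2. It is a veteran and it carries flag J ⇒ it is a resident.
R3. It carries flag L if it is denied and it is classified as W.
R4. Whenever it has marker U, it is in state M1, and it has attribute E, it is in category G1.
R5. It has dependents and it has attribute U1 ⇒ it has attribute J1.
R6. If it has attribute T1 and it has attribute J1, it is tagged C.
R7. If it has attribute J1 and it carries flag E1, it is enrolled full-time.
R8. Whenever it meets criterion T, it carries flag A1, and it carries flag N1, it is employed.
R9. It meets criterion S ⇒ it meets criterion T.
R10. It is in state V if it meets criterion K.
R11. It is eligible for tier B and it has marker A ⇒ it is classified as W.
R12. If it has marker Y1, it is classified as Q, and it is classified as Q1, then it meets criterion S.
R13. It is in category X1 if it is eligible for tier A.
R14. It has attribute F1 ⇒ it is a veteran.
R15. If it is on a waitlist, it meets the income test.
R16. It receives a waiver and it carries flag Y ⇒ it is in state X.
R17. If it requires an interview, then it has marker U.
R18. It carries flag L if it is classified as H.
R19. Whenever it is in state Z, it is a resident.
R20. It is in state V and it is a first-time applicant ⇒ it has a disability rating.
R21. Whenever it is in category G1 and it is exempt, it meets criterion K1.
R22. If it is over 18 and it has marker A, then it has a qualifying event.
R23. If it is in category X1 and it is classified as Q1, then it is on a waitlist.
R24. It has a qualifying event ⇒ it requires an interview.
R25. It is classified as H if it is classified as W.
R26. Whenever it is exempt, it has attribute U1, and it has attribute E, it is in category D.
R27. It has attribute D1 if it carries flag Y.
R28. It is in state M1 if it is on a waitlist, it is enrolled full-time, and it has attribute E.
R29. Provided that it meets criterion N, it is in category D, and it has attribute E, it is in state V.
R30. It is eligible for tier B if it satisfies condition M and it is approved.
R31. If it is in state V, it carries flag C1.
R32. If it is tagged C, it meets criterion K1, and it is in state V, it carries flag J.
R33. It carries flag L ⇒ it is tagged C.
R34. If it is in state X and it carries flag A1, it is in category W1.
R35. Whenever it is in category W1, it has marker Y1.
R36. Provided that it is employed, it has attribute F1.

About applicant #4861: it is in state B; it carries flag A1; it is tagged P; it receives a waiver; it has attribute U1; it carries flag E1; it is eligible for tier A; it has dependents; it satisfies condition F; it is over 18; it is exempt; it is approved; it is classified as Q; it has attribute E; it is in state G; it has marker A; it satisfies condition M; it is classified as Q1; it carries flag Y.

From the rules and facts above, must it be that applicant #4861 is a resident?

Forward chaining from the given facts derives: meets criterion N, has attribute J1, is enrolled full-time, is in category X1, is in state X, has a qualifying event, is on a waitlist, requires an interview, is in category D, has attribute D1, is in state M1, is in state V, is eligible for tier B, carries flag C1, is in category W1, has marker Y1, is classified as W, meets criterion S, meets the income test, has marker U, is classified as H, is in category G1, meets criterion T, carries flag L, meets criterion K1, is tagged C, carries flag J.
Rules concluding "it is a resident": R2 needs "it is a veteran"; R19 needs "it is in state Z" — none of these are established.

No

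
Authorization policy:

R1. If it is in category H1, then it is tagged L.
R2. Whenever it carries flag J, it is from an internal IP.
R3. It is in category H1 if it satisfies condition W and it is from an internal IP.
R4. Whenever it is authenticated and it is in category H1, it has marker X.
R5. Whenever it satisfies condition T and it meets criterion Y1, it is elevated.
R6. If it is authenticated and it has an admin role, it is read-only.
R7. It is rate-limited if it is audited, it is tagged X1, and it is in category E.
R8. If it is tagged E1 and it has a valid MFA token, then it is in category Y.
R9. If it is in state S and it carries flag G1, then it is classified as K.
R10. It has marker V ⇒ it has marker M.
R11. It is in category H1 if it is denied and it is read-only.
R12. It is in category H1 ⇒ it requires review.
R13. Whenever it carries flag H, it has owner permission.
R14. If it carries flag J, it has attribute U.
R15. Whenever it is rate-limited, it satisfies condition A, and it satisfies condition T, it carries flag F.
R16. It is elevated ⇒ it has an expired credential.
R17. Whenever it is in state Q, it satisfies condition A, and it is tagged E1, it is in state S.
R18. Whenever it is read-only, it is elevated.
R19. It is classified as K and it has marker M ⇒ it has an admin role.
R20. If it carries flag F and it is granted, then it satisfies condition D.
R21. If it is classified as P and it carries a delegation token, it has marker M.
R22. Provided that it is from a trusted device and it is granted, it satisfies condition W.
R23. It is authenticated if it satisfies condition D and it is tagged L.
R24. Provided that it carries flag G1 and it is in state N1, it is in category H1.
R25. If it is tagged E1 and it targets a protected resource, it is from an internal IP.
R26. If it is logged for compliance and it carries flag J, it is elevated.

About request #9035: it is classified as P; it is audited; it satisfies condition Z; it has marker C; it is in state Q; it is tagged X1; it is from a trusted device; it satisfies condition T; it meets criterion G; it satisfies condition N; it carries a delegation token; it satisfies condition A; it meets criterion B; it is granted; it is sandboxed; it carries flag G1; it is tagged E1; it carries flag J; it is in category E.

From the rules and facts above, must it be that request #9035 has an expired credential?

Yes

By R2 (it carries flag J): it is from an internal IP.
By R7 (it is audited, it is tagged X1, it is in category E): it is rate-limited.
By R15 (it is rate-limited, it satisfies condition A, it satisfies condition T): it carries flag F.
By R17 (it is in state Q, it satisfies condition A, it is tagged E1): it is in state S.
By R20 (it carries flag F, it is granted): it satisfies condition D.
By R21 (it is classified as P, it carries a delegation token): it has marker M.
By R22 (it is from a trusted device, it is granted): it satisfies condition W.
By R3 (it satisfies condition W, it is from an internal IP): it is in category H1.
By R9 (it is in state S, it carries flag G1): it is classified as K.
By R19 (it is classified as K, it has marker M): it has an admin role.
By R1 (it is in category H1): it is tagged L.
By R23 (it satisfies condition D, it is tagged L): it is authenticated.
By R6 (it is authenticated, it has an admin role): it is read-only.
By R18 (it is read-only): it is elevated.
By R16 (it is elevated): it has an expired credential.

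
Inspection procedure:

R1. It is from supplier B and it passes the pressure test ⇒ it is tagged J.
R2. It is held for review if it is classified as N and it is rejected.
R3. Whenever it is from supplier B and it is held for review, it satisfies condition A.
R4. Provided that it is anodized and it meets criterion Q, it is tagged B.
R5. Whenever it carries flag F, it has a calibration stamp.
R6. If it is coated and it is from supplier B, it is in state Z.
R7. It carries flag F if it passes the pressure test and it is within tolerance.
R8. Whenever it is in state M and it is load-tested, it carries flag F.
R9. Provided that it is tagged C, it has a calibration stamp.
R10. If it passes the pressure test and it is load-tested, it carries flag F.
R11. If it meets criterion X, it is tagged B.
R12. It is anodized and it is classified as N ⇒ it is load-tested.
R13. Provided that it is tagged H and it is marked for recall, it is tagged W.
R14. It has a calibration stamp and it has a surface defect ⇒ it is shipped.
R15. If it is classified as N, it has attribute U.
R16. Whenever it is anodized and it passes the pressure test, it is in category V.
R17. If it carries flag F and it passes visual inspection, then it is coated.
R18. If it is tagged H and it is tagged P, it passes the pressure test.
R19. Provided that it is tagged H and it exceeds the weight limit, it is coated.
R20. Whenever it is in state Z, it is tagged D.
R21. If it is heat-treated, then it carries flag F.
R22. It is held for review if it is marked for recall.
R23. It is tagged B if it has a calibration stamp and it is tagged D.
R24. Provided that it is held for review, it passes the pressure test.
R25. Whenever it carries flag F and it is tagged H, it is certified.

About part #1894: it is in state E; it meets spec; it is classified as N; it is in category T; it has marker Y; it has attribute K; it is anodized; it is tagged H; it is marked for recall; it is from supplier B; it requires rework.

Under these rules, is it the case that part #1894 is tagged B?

Forward chaining from the given facts derives: is load-tested, is tagged W, has attribute U, is held for review, passes the pressure test, is tagged J, satisfies condition A, carries flag F, is in category V, is certified, has a calibration stamp.
Rules concluding "it is tagged B": R4 needs "it meets criterion Q"; R11 needs "it meets criterion X"; R23 needs "it is tagged D" — none of these are established.

No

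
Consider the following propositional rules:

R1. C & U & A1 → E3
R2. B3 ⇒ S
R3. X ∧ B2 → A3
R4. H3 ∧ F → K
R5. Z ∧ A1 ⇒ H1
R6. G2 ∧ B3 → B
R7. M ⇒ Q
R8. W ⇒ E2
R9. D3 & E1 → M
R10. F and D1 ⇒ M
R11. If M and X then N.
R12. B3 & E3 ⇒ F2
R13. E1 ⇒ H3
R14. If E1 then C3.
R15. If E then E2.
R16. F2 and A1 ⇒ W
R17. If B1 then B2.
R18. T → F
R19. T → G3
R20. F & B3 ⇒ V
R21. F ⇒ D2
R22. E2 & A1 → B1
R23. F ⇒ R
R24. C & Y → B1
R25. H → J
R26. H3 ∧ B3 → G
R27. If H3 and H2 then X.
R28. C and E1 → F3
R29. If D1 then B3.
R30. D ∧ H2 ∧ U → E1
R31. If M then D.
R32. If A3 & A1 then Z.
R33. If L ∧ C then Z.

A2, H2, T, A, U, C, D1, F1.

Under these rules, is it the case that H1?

Forward chaining from the given facts derives: F, G3, D2, R, B3, S, M, V, D, Q, E1, H3, C3, G, X, F3, K, N.
The only rule concluding H1 is R5, which needs Z; that is never established.

No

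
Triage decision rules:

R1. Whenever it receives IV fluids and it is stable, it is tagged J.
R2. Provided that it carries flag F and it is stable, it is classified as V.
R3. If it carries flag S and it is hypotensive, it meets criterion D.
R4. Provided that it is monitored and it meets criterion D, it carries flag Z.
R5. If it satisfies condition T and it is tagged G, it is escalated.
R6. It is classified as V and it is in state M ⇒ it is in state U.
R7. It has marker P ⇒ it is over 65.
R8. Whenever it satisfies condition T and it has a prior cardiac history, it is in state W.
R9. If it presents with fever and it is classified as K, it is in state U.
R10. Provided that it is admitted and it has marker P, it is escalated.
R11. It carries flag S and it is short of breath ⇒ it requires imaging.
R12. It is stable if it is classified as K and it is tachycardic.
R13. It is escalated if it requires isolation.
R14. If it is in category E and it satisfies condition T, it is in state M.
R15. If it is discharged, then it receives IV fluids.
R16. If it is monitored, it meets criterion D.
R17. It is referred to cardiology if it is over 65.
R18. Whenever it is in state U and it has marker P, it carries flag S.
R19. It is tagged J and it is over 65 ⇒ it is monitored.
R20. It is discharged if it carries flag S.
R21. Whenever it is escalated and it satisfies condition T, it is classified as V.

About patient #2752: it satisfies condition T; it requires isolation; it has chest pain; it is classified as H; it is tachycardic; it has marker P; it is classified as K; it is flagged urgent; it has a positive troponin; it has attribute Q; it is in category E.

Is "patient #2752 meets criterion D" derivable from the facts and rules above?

Yes

By R7 (it has marker P): it is over 65.
By R12 (it is classified as K, it is tachycardic): it is stable.
By R13 (it requires isolation): it is escalated.
By R14 (it is in category E, it satisfies condition T): it is in state M.
By R21 (it is escalated, it satisfies condition T): it is classified as V.
By R6 (it is classified as V, it is in state M): it is in state U.
By R18 (it is in state U, it has marker P): it carries flag S.
By R20 (it carries flag S): it is discharged.
By R15 (it is discharged): it receives IV fluids.
By R1 (it receives IV fluids, it is stable): it is tagged J.
By R19 (it is tagged J, it is over 65): it is monitored.
By R16 (it is monitored): it meets criterion D.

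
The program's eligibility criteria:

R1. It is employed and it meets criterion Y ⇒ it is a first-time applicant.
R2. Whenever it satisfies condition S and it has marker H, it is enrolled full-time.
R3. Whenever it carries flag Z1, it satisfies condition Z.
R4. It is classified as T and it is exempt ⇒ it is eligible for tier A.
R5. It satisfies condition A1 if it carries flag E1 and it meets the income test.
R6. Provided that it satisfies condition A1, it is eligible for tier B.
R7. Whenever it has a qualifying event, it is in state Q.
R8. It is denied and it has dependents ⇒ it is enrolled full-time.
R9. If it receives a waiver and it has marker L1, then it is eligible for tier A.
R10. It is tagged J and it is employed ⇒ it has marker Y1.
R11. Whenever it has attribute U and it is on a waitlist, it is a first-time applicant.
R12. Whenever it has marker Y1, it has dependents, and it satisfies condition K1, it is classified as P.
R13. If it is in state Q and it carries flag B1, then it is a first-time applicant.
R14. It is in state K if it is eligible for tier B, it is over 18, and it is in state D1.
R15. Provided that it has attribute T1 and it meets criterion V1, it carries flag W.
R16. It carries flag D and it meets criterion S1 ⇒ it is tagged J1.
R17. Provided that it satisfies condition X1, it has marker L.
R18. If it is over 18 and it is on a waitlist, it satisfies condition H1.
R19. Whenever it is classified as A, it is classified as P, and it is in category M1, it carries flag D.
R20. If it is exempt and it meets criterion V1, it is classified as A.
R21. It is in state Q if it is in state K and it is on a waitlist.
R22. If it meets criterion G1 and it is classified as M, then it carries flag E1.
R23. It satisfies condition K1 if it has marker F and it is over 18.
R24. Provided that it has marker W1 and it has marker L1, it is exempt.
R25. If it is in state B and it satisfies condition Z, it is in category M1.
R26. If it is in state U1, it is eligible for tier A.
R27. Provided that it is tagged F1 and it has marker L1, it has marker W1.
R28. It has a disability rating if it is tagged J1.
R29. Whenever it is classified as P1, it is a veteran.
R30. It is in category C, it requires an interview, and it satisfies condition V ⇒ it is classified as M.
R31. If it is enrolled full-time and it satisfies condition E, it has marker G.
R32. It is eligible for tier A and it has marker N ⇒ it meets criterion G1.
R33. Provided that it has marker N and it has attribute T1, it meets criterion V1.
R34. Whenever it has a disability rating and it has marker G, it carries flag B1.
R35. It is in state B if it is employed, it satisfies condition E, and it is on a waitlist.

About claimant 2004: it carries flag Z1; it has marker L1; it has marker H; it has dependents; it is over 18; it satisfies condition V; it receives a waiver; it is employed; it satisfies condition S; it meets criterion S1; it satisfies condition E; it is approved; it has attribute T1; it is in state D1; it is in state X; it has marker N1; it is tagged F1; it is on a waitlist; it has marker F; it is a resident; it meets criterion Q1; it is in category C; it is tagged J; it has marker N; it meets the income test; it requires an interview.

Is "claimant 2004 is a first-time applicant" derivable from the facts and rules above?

Yes

By R2 (it satisfies condition S, it has marker H): it is enrolled full-time.
By R3 (it carries flag Z1): it satisfies condition Z.
By R9 (it receives a waiver, it has marker L1): it is eligible for tier A.
By R10 (it is tagged J, it is employed): it has marker Y1.
By R23 (it has marker F, it is over 18): it satisfies condition K1.
By R27 (it is tagged F1, it has marker L1): it has marker W1.
By R30 (it is in category C, it requires an interview, it satisfies condition V): it is classified as M.
By R31 (it is enrolled full-time, it satisfies condition E): it has marker G.
By R32 (it is eligible for tier A, it has marker N): it meets criterion G1.
By R33 (it has marker N, it has attribute T1): it meets criterion V1.
By R35 (it is employed, it satisfies condition E, it is on a waitlist): it is in state B.
By R12 (it has marker Y1, it has dependents, it satisfies condition K1): it is classified as P.
By R22 (it meets criterion G1, it is classified as M): it carries flag E1.
By R24 (it has marker W1, it has marker L1): it is exempt.
By R25 (it is in state B, it satisfies condition Z): it is in category M1.
By R5 (it carries flag E1, it meets the income test): it satisfies condition A1.
By R6 (it satisfies condition A1): it is eligible for tier B.
By R14 (it is eligible for tier B, it is over 18, it is in state D1): it is in state K.
By R20 (it is exempt, it meets criterion V1): it is classified as A.
By R21 (it is in state K, it is on a waitlist): it is in state Q.
By R19 (it is classified as A, it is classified as P, it is in category M1): it carries flag D.
By R16 (it carries flag D, it meets criterion S1): it is tagged J1.
By R28 (it is tagged J1): it has a disability rating.
By R34 (it has a disability rating, it has marker G): it carries flag B1.
By R13 (it is in state Q, it carries flag B1): it is a first-time applicant.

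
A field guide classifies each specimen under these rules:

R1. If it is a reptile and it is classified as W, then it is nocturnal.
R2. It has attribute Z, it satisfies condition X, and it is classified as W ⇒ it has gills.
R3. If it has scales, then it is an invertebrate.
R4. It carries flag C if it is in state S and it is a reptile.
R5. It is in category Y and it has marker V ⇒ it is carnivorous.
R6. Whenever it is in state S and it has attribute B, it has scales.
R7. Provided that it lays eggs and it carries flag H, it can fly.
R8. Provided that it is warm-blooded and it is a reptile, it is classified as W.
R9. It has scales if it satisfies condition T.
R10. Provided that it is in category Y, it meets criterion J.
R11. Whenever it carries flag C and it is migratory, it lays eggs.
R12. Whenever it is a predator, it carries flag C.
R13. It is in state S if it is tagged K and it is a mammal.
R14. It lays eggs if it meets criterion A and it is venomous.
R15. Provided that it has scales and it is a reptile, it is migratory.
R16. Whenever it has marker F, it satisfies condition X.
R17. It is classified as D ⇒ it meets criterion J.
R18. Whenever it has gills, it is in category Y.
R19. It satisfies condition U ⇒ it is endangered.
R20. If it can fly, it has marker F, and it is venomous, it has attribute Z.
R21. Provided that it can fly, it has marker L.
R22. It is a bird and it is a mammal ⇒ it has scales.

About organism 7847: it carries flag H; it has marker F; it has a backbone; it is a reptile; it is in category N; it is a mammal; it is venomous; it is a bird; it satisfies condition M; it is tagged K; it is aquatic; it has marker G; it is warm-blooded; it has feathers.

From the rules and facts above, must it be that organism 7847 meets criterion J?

Yes

By R8 (it is warm-blooded, it is a reptile): it is classified as W.
By R13 (it is tagged K, it is a mammal): it is in state S.
By R16 (it has marker F): it satisfies condition X.
By R22 (it is a bird, it is a mammal): it has scales.
By R4 (it is in state S, it is a reptile): it carries flag C.
By R15 (it has scales, it is a reptile): it is migratory.
By R11 (it carries flag C, it is migratory): it lays eggs.
By R7 (it lays eggs, it carries flag H): it can fly.
By R20 (it can fly, it has marker F, it is venomous): it has attribute Z.
By R2 (it has attribute Z, it satisfies condition X, it is classified as W): it has gills.
By R18 (it has gills): it is in category Y.
By R10 (it is in category Y): it meets criterion J.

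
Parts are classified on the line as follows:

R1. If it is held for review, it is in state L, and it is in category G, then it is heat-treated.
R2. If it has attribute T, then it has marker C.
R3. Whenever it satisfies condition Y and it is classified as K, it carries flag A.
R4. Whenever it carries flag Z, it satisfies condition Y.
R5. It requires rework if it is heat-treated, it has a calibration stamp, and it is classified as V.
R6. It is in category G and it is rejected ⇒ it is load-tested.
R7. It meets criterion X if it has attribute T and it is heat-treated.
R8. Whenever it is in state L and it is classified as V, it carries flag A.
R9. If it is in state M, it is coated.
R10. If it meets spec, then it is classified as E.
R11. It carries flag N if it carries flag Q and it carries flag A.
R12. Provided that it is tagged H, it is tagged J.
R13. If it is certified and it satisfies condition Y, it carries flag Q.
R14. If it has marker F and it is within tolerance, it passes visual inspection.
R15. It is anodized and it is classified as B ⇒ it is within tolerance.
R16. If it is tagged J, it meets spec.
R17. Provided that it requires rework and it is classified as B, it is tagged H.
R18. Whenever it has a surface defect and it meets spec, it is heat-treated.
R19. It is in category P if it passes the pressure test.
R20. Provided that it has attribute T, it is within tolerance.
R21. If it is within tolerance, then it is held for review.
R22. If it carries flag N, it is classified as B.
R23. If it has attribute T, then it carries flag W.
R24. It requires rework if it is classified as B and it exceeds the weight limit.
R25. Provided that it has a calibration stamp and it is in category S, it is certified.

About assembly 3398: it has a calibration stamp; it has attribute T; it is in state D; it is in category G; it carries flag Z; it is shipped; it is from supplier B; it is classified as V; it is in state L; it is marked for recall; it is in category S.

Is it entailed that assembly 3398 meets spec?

By R4 (it carries flag Z): it satisfies condition Y.
By R8 (it is in state L, it is classified as V): it carries flag A.
By R20 (it has attribute T): it is within tolerance.
By R21 (it is within tolerance): it is held for review.
By R25 (it has a calibration stamp, it is in category S): it is certified.
By R1 (it is held for review, it is in state L, it is in category G): it is heat-treated.
By R5 (it is heat-treated, it has a calibration stamp, it is classified as V): it requires rework.
By R13 (it is certified, it satisfies condition Y): it carries flag Q.
By R11 (it carries flag Q, it carries flag A): it carries flag N.
By R22 (it carries flag N): it is classified as B.
By R17 (it requires rework, it is classified as B): it is tagged H.
By R12 (it is tagged H): it is tagged J.
By R16 (it is tagged J): it meets spec.

Yes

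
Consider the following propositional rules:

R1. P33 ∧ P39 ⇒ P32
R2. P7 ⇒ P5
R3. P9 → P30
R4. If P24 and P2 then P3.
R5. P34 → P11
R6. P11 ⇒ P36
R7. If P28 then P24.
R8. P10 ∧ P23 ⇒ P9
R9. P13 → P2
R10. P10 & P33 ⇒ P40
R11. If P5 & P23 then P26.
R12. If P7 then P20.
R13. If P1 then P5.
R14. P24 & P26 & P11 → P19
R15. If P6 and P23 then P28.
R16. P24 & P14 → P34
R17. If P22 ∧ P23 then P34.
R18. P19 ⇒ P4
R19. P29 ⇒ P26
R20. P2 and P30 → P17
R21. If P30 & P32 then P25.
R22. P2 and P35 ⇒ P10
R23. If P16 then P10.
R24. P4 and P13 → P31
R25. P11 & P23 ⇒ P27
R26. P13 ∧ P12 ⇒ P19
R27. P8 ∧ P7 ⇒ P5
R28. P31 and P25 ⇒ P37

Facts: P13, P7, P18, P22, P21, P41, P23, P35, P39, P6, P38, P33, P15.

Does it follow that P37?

Yes

P32  (by R1: P33, P39)
P5  (by R2: P7)
P2  (by R9: P13)
P26  (by R11: P5, P23)
P28  (by R15: P6, P23)
P34  (by R17: P22, P23)
P10  (by R22: P2, P35)
P11  (by R5: P34)
P24  (by R7: P28)
P9  (by R8: P10, P23)
P19  (by R14: P24, P26, P11)
P4  (by R18: P19)
P31  (by R24: P4, P13)
P30  (by R3: P9)
P25  (by R21: P30, P32)
P37  (by R28: P31, P25)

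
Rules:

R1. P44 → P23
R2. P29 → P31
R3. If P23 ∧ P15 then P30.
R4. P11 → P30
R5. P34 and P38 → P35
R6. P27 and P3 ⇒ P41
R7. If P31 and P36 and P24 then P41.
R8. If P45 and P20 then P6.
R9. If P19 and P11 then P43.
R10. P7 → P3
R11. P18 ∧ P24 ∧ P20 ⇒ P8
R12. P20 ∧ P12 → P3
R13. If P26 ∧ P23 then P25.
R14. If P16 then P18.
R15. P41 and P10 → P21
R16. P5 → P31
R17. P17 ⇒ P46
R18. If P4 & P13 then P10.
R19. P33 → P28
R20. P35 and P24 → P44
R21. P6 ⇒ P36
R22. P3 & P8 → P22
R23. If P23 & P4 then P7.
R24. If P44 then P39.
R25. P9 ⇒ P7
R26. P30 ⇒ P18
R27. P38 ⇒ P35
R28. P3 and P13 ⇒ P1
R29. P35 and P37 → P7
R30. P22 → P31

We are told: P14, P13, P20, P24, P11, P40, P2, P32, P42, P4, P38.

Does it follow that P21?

No

Forward chaining from the given facts derives: P30, P10, P18, P35, P8, P44, P39, P23, P7, P3, P22, P1, P31.
The only rule concluding P21 is R15, which needs P41; that is never established.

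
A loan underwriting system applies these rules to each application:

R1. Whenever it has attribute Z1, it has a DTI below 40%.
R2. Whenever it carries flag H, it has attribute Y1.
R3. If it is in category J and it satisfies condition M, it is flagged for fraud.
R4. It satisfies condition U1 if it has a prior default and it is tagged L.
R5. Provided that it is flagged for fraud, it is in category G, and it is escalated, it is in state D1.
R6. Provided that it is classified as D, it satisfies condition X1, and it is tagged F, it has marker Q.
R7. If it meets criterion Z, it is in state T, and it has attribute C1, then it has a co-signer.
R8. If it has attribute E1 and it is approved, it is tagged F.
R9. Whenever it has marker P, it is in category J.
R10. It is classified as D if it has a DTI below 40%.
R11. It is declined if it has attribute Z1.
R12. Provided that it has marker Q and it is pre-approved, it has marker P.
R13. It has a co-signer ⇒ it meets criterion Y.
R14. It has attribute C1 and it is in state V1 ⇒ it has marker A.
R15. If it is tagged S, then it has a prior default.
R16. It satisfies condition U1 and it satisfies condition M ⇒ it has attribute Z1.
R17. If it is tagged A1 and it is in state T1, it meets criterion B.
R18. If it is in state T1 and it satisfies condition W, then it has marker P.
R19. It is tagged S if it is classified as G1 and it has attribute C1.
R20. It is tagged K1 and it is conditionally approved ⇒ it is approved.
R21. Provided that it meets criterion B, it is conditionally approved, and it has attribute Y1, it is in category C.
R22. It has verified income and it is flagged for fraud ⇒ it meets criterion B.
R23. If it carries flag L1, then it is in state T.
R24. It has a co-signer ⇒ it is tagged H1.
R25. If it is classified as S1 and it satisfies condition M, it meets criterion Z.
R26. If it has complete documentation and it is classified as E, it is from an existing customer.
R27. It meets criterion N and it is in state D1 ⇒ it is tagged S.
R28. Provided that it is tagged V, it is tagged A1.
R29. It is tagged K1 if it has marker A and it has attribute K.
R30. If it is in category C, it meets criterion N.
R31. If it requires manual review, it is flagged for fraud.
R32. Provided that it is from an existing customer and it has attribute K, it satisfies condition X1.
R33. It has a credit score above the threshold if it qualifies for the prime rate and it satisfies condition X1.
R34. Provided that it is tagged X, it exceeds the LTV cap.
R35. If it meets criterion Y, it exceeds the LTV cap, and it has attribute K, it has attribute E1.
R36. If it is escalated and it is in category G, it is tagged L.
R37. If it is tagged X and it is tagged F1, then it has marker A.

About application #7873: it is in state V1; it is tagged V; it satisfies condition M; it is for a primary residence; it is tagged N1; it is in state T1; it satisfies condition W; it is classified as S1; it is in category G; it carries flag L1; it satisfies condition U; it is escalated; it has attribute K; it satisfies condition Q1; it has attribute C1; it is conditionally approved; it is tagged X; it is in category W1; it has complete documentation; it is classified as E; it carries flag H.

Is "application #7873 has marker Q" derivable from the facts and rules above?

Yes

By R2 (it carries flag H): it has attribute Y1.
By R14 (it has attribute C1, it is in state V1): it has marker A.
By R18 (it is in state T1, it satisfies condition W): it has marker P.
By R23 (it carries flag L1): it is in state T.
By R25 (it is classified as S1, it satisfies condition M): it meets criterion Z.
By R26 (it has complete documentation, it is classified as E): it is from an existing customer.
By R28 (it is tagged V): it is tagged A1.
By R29 (it has marker A, it has attribute K): it is tagged K1.
By R32 (it is from an existing customer, it has attribute K): it satisfies condition X1.
By R34 (it is tagged X): it exceeds the LTV cap.
By R36 (it is escalated, it is in category G): it is tagged L.
By R7 (it meets criterion Z, it is in state T, it has attribute C1): it has a co-signer.
By R9 (it has marker P): it is in category J.
By R13 (it has a co-signer): it meets criterion Y.
By R17 (it is tagged A1, it is in state T1): it meets criterion B.
By R20 (it is tagged K1, it is conditionally approved): it is approved.
By R21 (it meets criterion B, it is conditionally approved, it has attribute Y1): it is in category C.
By R30 (it is in category C): it meets criterion N.
By R35 (it meets criterion Y, it exceeds the LTV cap, it has attribute K): it has attribute E1.
By R3 (it is in category J, it satisfies condition M): it is flagged for fraud.
By R5 (it is flagged for fraud, it is in category G, it is escalated): it is in state D1.
By R8 (it has attribute E1, it is approved): it is tagged F.
By R27 (it meets criterion N, it is in state D1): it is tagged S.
By R15 (it is tagged S): it has a prior default.
By R4 (it has a prior default, it is tagged L): it satisfies condition U1.
By R16 (it satisfies condition U1, it satisfies condition M): it has attribute Z1.
By R1 (it has attribute Z1): it has a DTI below 40%.
By R10 (it has a DTI below 40%): it is classified as D.
By R6 (it is classified as D, it satisfies condition X1, it is tagged F): it has marker Q.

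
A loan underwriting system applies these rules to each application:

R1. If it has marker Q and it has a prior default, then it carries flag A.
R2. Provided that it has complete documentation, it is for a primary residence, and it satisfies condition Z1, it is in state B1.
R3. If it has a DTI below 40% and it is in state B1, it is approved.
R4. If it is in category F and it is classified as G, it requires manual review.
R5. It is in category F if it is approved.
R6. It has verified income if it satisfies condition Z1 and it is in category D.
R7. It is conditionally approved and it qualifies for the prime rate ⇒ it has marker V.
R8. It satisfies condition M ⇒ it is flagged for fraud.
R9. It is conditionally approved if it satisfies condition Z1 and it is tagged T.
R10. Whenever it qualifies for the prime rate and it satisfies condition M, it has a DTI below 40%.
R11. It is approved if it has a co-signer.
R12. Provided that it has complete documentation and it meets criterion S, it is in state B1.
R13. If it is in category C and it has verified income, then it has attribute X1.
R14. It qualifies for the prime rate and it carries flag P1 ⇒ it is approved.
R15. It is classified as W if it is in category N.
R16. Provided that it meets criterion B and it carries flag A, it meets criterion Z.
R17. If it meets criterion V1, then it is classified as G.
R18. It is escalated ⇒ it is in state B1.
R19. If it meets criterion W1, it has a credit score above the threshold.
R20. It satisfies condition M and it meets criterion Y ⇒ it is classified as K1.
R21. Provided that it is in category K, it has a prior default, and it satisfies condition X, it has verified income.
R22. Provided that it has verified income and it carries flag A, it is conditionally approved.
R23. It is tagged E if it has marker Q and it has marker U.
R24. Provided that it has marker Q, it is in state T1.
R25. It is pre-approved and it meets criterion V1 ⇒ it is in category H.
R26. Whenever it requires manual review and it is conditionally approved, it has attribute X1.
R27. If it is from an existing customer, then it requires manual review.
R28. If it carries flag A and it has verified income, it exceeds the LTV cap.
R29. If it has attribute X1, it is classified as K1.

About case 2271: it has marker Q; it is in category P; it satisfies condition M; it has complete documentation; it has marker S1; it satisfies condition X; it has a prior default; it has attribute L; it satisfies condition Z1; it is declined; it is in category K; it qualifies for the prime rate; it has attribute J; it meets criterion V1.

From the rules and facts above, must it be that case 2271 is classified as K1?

No

Forward chaining from the given facts derives: carries flag A, is flagged for fraud, has a DTI below 40%, is classified as G, has verified income, is conditionally approved, is in state T1, exceeds the LTV cap, has marker V.
Rules concluding "it is classified as K1": R20 needs "it meets criterion Y"; R29 needs "it has attribute X1" — none of these are established.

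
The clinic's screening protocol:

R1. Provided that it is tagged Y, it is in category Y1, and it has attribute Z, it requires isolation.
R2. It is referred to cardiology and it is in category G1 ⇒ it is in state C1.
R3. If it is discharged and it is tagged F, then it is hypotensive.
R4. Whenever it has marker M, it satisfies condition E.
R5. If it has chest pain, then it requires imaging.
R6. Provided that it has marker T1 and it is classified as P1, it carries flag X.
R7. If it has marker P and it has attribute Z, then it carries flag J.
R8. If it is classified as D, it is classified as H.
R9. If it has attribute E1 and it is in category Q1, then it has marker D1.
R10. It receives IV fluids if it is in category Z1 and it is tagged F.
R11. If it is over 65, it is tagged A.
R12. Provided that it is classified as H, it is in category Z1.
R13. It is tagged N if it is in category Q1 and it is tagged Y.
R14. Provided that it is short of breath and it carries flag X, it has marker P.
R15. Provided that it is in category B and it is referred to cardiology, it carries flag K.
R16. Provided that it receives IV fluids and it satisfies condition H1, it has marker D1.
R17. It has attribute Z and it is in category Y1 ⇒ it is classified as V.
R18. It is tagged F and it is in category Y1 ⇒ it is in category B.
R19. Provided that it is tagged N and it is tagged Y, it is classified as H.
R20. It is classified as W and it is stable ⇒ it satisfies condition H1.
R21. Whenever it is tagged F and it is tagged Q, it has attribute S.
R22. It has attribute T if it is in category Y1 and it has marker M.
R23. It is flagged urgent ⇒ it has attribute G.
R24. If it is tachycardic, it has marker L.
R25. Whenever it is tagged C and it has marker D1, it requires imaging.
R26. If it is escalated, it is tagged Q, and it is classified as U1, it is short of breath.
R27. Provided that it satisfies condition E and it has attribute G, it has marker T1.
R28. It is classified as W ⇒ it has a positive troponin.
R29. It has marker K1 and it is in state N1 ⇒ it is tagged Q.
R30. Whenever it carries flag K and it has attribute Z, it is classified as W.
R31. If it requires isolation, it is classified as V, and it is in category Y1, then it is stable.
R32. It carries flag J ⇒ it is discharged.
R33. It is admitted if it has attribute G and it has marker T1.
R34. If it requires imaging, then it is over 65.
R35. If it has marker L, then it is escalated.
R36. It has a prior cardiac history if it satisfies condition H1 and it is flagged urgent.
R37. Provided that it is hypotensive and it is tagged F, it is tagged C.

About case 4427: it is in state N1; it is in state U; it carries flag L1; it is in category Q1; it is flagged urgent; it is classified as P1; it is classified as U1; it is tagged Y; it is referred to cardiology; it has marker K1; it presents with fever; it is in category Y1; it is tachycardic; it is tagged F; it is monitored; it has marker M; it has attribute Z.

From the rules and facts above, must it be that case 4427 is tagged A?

By R1 (it is tagged Y, it is in category Y1, it has attribute Z): it requires isolation.
By R4 (it has marker M): it satisfies condition E.
By R13 (it is in category Q1, it is tagged Y): it is tagged N.
By R17 (it has attribute Z, it is in category Y1): it is classified as V.
By R18 (it is tagged F, it is in category Y1): it is in category B.
By R19 (it is tagged N, it is tagged Y): it is classified as H.
By R23 (it is flagged urgent): it has attribute G.
By R24 (it is tachycardic): it has marker L.
By R27 (it satisfies condition E, it has attribute G): it has marker T1.
By R29 (it has marker K1, it is in state N1): it is tagged Q.
By R31 (it requires isolation, it is classified as V, it is in category Y1): it is stable.
By R35 (it has marker L): it is escalated.
By R6 (it has marker T1, it is classified as P1): it carries flag X.
By R12 (it is classified as H): it is in category Z1.
By R15 (it is in category B, it is referred to cardiology): it carries flag K.
By R26 (it is escalated, it is tagged Q, it is classified as U1): it is short of breath.
By R30 (it carries flag K, it has attribute Z): it is classified as W.
By R10 (it is in category Z1, it is tagged F): it receives IV fluids.
By R14 (it is short of breath, it carries flag X): it has marker P.
By R20 (it is classified as W, it is stable): it satisfies condition H1.
By R7 (it has marker P, it has attribute Z): it carries flag J.
By R16 (it receives IV fluids, it satisfies condition H1): it has marker D1.
By R32 (it carries flag J): it is discharged.
By R3 (it is discharged, it is tagged F): it is hypotensive.
By R37 (it is hypotensive, it is tagged F): it is tagged C.
By R25 (it is tagged C, it has marker D1): it requires imaging.
By R34 (it requires imaging): it is over 65.
By R11 (it is over 65): it is tagged A.

Yes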